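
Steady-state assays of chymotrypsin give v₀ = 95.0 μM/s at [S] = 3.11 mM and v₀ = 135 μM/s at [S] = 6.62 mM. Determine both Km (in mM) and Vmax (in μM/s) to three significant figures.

In reciprocal form, 1/v = (Km/Vmax)·(1/[S]) + 1/Vmax. The two points give (1/[S], 1/v) = (0.3215, 0.01053) and (0.1511, 0.007407).
Slope = (0.01053 − 0.007407)/(0.3215 − 0.1511) = 0.01829; intercept = 0.01053 − 0.01829×0.3215 = 0.004644.
Vmax = 1/intercept = 215 μM/s; Km = slope × Vmax = 0.01829 × 215 = 3.94 mM.

Km = 3.94 mM; Vmax = 215 μM/s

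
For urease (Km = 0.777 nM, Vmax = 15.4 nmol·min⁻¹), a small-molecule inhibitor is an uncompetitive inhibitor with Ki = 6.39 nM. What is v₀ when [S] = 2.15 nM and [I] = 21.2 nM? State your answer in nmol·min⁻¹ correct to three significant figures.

α = 1 + [I]/Ki = 1 + 21.2/6.39 = 4.318.
For an uncompetitive inhibitor, both parameters are divided by α, giving Vmax/α and Km/α: Km,app = 0.180 nM, Vmax,app = 3.57 nmol·min⁻¹.
v = Vmax,app·[S]/(Km,app + [S]) = 3.57 × 2.15/(0.180 + 2.15) = 3.29 nmol·min⁻¹.

3.29 nmol·min⁻¹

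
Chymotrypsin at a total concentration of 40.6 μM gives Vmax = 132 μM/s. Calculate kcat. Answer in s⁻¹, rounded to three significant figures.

3.25 s⁻¹

kcat = Vmax/[E]total = 132 μM/s / 40.6 μM = 3.25 s⁻¹.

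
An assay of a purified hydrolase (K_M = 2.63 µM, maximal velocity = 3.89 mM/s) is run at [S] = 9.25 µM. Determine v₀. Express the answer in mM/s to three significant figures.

v = Vmax·[S]/(Km + [S]) = 3.89 × 9.25 / (2.63 + 9.25)
  = 35.98 / 11.88 = 3.03 mM/s.

3.03 mM/s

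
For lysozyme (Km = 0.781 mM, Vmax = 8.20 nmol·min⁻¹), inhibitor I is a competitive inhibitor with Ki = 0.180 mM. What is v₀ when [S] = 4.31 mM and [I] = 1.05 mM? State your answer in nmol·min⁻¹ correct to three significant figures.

3.66 nmol·min⁻¹

With α = 1 + [I]/Ki = 1 + 1.05/0.180 = 6.833, the competitive rate law is v = Vmax[S] / (αKm + [S]).
v = 8.20×4.31 / (6.833×0.781 + 4.31) = 35.34/9.647 = 3.66 nmol·min⁻¹.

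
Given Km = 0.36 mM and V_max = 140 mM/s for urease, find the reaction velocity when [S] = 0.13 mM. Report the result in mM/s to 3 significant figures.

37.1 mM/s

[S]/(Km+[S]) = 0.13/0.4900 = 0.2653, the fractional saturation.
v = 0.2653 × Vmax = 0.2653 × 140 = 37.1 mM/s.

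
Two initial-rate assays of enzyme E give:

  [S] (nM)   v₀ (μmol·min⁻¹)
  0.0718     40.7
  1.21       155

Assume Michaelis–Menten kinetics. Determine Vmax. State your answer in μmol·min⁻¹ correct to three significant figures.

From v = Vmax[S]/(Km+[S]), each point gives Vmax = v(Km+[S])/[S].
Equating: 40.7(Km+0.0718)/0.0718 = 155(Km+1.21)/1.21.
566.9·Km + 40.7 = 128.1·Km + 155, so (566.9 − 128.1)·Km = 155 − 40.7.
Km = 114.3/438.8 = 0.261 nM; then Vmax = 40.7(0.261+0.0718)/0.0718 = 188 μmol·min⁻¹.

188 μmol·min⁻¹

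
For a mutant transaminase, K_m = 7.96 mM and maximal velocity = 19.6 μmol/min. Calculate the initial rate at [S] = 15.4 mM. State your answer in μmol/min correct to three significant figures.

12.9 μmol/min

[S]/(Km+[S]) = 15.4/23.36 = 0.6592, the fractional saturation.
v = 0.6592 × Vmax = 0.6592 × 19.6 = 12.9 μmol/min.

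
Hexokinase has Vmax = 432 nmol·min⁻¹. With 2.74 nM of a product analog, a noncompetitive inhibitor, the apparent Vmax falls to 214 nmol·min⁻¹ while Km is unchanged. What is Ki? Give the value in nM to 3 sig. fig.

Noncompetitive: Vmax,app = Vmax/α with α = 1 + [I]/Ki.
α = Vmax/Vmax,app = 432/214 = 2.019.
Since α = 1 + [I]/Ki, [I]/Ki = 2.019 − 1 = 1.019 and Ki = 2.74/1.019 = 2.69 nM.

2.69 nM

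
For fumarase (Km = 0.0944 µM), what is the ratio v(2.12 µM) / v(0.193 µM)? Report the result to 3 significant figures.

1.43

Since Vmax cancels, v₂/v₁ = [S]₂(Km+[S]₁) / [S]₁(Km+[S]₂).
= 2.12×(0.0944+0.193) / (0.193×(0.0944+2.12)) = 0.6093/0.4274 = 1.43.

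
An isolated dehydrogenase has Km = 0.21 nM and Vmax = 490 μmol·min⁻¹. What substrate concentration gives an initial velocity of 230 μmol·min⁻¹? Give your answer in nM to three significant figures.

The required fractional saturation is v/Vmax = 230/490 = 0.4694.
Then [S]/(Km+[S]) = 0.4694 ⇒ [S] = 0.21 × 0.4694/(1 − 0.4694) = 0.186 nM.

0.186 nM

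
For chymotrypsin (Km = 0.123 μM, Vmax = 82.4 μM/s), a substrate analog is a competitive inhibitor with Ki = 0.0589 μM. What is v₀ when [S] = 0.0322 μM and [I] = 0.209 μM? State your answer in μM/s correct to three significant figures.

4.48 μM/s

With α = 1 + [I]/Ki = 1 + 0.209/0.0589 = 4.548, the competitive rate law is v = Vmax[S] / (αKm + [S]).
v = 82.4×0.0322 / (4.548×0.123 + 0.0322) = 2.653/0.5917 = 4.48 μM/s.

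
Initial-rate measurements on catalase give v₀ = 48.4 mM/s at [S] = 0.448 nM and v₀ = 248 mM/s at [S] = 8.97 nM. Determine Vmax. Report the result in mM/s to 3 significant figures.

317 mM/s

In reciprocal form, 1/v = (Km/Vmax)·(1/[S]) + 1/Vmax. The two points give (1/[S], 1/v) = (2.232, 0.02066) and (0.1115, 0.004032).
Slope = (0.02066 − 0.004032)/(2.232 − 0.1115) = 0.007841; intercept = 0.02066 − 0.007841×2.232 = 0.003158.
Vmax = 1/intercept = 317 mM/s; Km = slope × Vmax = 0.007841 × 317 = 2.48 nM.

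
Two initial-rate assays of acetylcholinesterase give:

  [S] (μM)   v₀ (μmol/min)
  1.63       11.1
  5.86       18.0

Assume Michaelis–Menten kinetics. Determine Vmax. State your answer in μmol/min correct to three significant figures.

In reciprocal form, 1/v = (Km/Vmax)·(1/[S]) + 1/Vmax. The two points give (1/[S], 1/v) = (0.6135, 0.09009) and (0.1706, 0.05556).
Slope = (0.09009 − 0.05556)/(0.6135 − 0.1706) = 0.07798; intercept = 0.09009 − 0.07798×0.6135 = 0.04225.
Vmax = 1/intercept = 23.7 μmol/min; Km = slope × Vmax = 0.07798 × 23.7 = 1.85 μM.

23.7 μmol/min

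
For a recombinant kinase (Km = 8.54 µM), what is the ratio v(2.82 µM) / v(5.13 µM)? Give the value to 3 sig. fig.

0.661

Since Vmax cancels, v₂/v₁ = [S]₂(Km+[S]₁) / [S]₁(Km+[S]₂).
= 2.82×(8.54+5.13) / (5.13×(8.54+2.82)) = 38.55/58.28 = 0.661.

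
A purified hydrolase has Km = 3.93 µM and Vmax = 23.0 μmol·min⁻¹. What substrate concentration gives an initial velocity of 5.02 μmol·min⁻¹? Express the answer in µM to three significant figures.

1.10 µM

The required fractional saturation is v/Vmax = 5.02/23.0 = 0.2183.
Then [S]/(Km+[S]) = 0.2183 ⇒ [S] = 3.93 × 0.2183/(1 − 0.2183) = 1.10 µM.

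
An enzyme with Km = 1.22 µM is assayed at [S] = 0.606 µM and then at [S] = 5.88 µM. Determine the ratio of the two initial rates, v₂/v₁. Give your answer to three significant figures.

2.50

The fractional saturations are [S]/(Km+[S]) = 0.606/1.826 = 0.3319 and 5.88/7.100 = 0.8282.
v₂/v₁ is just their ratio: 0.8282/0.3319 = 2.50.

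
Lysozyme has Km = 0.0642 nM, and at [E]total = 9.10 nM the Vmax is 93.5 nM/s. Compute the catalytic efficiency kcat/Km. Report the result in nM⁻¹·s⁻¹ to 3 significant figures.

160 nM⁻¹·s⁻¹

kcat = Vmax/[E]total = 93.5/9.10 = 10.3 s⁻¹.
kcat/Km = 10.3/0.0642 = 160 nM⁻¹·s⁻¹.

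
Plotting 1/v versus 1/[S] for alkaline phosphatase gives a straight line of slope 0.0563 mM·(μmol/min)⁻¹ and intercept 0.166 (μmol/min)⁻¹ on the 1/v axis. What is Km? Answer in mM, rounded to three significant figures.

0.339 mM

y-intercept = 1/Vmax ⇒ Vmax = 6.02 μmol/min; slope = Km/Vmax ⇒ Km = slope × Vmax.
Km = 0.0563 × 6.02 = 0.339 mM.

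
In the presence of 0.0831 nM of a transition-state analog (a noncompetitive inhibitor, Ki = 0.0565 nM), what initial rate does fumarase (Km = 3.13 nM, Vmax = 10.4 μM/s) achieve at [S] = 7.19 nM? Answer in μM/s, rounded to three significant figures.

With α = 1 + [I]/Ki = 1 + 0.0831/0.0565 = 2.471, the noncompetitive rate law is v = (Vmax/α)·[S] / (Km + [S]).
v = (10.4/2.471)×7.19 / (3.13 + 7.19) = 30.26/10.32 = 2.93 μM/s.

2.93 μM/s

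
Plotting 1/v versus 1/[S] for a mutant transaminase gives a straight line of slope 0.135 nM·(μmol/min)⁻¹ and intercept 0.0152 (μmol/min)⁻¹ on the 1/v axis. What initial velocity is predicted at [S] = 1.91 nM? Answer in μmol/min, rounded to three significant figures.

The y-intercept is 1/Vmax, so Vmax = 1/0.0152 = 65.8 μmol/min.
The slope is Km/Vmax, so Km = 0.135 × 65.8 = 8.88 nM.
Then v = 65.8 × 1.91/(8.88 + 1.91) = 11.6 μmol/min.

11.6 μmol/min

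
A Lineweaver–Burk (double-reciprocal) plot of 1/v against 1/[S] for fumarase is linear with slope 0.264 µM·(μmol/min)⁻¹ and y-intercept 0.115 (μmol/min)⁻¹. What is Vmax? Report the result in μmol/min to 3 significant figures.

8.70 μmol/min

The y-intercept of a Lineweaver–Burk plot equals 1/Vmax, so Vmax = 1/0.115 = 8.70 μmol/min.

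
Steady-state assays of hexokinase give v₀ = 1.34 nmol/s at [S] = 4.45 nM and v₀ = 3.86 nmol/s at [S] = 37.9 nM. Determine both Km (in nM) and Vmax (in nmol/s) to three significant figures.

Km = 12.6 nM; Vmax = 5.15 nmol/s

From v = Vmax[S]/(Km+[S]), each point gives Vmax = v(Km+[S])/[S].
Equating: 1.34(Km+4.45)/4.45 = 3.86(Km+37.9)/37.9.
0.3011·Km + 1.34 = 0.1018·Km + 3.86, so (0.3011 − 0.1018)·Km = 3.86 − 1.34.
Km = 2.520/0.1993 = 12.6 nM; then Vmax = 1.34(12.6+4.45)/4.45 = 5.15 nmol/s.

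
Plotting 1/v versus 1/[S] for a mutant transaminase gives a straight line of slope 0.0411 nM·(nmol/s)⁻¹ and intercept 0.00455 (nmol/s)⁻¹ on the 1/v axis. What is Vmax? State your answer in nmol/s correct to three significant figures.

The y-intercept of a Lineweaver–Burk plot equals 1/Vmax, so Vmax = 1/0.00455 = 220 nmol/s.

220 nmol/s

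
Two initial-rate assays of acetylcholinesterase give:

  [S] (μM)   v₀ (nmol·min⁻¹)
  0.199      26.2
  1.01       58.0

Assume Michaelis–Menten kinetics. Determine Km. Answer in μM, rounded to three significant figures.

0.428 μM

From v = Vmax[S]/(Km+[S]), each point gives Vmax = v(Km+[S])/[S].
Equating: 26.2(Km+0.199)/0.199 = 58.0(Km+1.01)/1.01.
131.7·Km + 26.2 = 57.43·Km + 58.0, so (131.7 − 57.43)·Km = 58.0 − 26.2.
Km = 31.80/74.23 = 0.428 μM; then Vmax = 26.2(0.428+0.199)/0.199 = 82.6 nmol·min⁻¹.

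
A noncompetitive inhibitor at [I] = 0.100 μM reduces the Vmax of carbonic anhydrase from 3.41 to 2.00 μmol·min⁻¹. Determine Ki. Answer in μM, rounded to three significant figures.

Noncompetitive: Vmax,app = Vmax/α with α = 1 + [I]/Ki.
α = Vmax/Vmax,app = 3.41/2.00 = 1.705.
Since α = 1 + [I]/Ki, [I]/Ki = 1.705 − 1 = 0.7050 and Ki = 0.100/0.7050 = 0.142 μM.

0.142 μM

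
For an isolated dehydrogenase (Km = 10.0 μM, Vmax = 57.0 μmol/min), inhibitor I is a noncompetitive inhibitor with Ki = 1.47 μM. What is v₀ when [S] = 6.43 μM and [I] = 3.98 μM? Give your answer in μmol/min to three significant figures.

6.02 μmol/min

α = 1 + [I]/Ki = 1 + 3.98/1.47 = 3.707.
For a noncompetitive inhibitor, Vmax is reduced to Vmax/α while Km is unchanged: Km,app = 10.0 μM, Vmax,app = 15.4 μmol/min.
v = Vmax,app·[S]/(Km,app + [S]) = 15.4 × 6.43/(10.0 + 6.43) = 6.02 μmol/min.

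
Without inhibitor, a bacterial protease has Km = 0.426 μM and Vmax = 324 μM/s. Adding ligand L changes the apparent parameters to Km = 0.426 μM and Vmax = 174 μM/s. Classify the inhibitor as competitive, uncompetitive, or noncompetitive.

noncompetitive

Vmax decreases (324 → 174 μM/s) while Km is unchanged — pure noncompetitive inhibition.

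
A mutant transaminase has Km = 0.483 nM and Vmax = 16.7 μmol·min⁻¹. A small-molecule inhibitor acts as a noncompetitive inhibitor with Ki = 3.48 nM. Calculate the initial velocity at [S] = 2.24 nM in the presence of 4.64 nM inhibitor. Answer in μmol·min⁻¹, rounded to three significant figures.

α = 1 + [I]/Ki = 1 + 4.64/3.48 = 2.333.
For a noncompetitive inhibitor, Vmax is reduced to Vmax/α while Km is unchanged: Km,app = 0.483 nM, Vmax,app = 7.16 μmol·min⁻¹.
v = Vmax,app·[S]/(Km,app + [S]) = 7.16 × 2.24/(0.483 + 2.24) = 5.89 μmol·min⁻¹.

5.89 μmol·min⁻¹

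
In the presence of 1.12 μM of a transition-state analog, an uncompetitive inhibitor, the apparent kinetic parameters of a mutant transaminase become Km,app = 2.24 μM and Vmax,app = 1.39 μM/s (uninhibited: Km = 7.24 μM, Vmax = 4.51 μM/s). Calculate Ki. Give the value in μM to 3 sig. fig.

Uncompetitive: Vmax,app = Vmax/α (and Km,app = Km/α) with α = 1 + [I]/Ki.
α = Vmax/Vmax,app = 4.51/1.39 = 3.245.
Ki = [I]/(α − 1) = 1.12/2.245 = 0.499 μM.

0.499 μM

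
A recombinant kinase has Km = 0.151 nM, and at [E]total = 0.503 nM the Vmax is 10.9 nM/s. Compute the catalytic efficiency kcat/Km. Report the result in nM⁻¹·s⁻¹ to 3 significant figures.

kcat = Vmax/[E]total = 10.9/0.503 = 21.7 s⁻¹.
kcat/Km = 21.7/0.151 = 144 nM⁻¹·s⁻¹.

144 nM⁻¹·s⁻¹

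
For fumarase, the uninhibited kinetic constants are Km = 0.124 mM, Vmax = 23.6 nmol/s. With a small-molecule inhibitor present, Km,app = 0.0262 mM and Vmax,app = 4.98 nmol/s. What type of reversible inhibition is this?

Both Km and Vmax decrease by the same factor (~4.74-fold) — characteristic of uncompetitive inhibition.

uncompetitive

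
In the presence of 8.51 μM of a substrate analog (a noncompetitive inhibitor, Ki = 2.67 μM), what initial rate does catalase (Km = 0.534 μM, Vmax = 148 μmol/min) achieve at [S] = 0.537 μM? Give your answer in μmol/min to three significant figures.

α = 1 + [I]/Ki = 1 + 8.51/2.67 = 4.187.
For a noncompetitive inhibitor, Vmax is reduced to Vmax/α while Km is unchanged: Km,app = 0.534 μM, Vmax,app = 35.3 μmol/min.
v = Vmax,app·[S]/(Km,app + [S]) = 35.3 × 0.537/(0.534 + 0.537) = 17.7 μmol/min.

17.7 μmol/min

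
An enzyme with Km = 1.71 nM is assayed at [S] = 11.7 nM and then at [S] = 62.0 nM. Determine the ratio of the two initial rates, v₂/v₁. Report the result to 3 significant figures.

The fractional saturations are [S]/(Km+[S]) = 11.7/13.41 = 0.8725 and 62.0/63.71 = 0.9732.
v₂/v₁ is just their ratio: 0.9732/0.8725 = 1.12.

1.12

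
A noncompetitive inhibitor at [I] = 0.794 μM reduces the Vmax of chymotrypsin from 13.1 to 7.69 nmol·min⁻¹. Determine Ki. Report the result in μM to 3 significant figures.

Noncompetitive: Vmax,app = Vmax/α with α = 1 + [I]/Ki.
α = Vmax/Vmax,app = 13.1/7.69 = 1.704.
Since α = 1 + [I]/Ki, [I]/Ki = 1.704 − 1 = 0.7035 and Ki = 0.794/0.7035 = 1.13 μM.

1.13 μM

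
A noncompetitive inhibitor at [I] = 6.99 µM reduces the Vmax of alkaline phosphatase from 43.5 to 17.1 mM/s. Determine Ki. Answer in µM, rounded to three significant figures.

4.53 µM

Noncompetitive: Vmax,app = Vmax/α with α = 1 + [I]/Ki.
α = Vmax/Vmax,app = 43.5/17.1 = 2.544.
Ki = [I]/(α − 1) = 6.99/1.544 = 4.53 µM.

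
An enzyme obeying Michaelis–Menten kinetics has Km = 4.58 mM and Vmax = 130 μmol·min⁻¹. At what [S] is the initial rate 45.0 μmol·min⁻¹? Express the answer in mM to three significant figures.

2.42 mM

Rearranging v = Vmax[S]/(Km+[S]) gives [S] = Km·v/(Vmax − v).
[S] = 4.58 × 45.0 / (130 − 45.0) = 206.1/85.00 = 2.42 mM.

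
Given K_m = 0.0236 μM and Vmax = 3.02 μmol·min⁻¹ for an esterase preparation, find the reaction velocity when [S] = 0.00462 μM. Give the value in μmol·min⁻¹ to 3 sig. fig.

0.494 μmol·min⁻¹

v = Vmax·[S]/(Km + [S]) = 3.02 × 0.00462 / (0.0236 + 0.00462)
  = 0.01395 / 0.02822 = 0.494 μmol·min⁻¹.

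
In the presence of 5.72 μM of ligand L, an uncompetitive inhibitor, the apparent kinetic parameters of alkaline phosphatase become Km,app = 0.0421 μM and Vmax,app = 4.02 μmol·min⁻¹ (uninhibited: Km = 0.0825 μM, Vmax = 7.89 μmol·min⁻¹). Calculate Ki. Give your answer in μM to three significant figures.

5.94 μM

Uncompetitive: Vmax,app = Vmax/α (and Km,app = Km/α) with α = 1 + [I]/Ki.
α = Vmax/Vmax,app = 7.89/4.02 = 1.963.
Since α = 1 + [I]/Ki, [I]/Ki = 1.963 − 1 = 0.9627 and Ki = 5.72/0.9627 = 5.94 μM.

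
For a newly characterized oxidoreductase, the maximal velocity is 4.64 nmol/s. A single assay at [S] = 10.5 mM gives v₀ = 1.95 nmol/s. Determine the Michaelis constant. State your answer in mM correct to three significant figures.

14.5 mM

v/Vmax = 1.95/4.64 = 0.4203 = [S]/(Km+[S]).
So Km + [S] = [S]/0.4203 = 24.98 mM, giving Km = 24.98 − 10.5 = 14.5 mM.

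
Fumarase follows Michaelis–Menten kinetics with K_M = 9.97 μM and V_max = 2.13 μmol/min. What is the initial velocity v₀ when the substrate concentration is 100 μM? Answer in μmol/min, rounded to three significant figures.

1.94 μmol/min

v = Vmax·[S]/(Km + [S]) = 2.13 × 100 / (9.97 + 100)
  = 213.0 / 110.0 = 1.94 μmol/min.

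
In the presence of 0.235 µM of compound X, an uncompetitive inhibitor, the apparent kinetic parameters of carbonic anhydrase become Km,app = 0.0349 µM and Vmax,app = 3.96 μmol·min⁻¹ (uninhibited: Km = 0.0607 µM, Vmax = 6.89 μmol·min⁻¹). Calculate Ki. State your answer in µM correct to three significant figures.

Uncompetitive: Vmax,app = Vmax/α (and Km,app = Km/α) with α = 1 + [I]/Ki.
α = Vmax/Vmax,app = 6.89/3.96 = 1.740.
Ki = [I]/(α − 1) = 0.235/0.7399 = 0.318 µM.

0.318 µM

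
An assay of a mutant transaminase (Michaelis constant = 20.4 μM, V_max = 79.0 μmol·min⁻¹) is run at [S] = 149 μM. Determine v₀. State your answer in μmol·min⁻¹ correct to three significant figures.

v = Vmax·[S]/(Km + [S]) = 79.0 × 149 / (20.4 + 149)
  = 11770 / 169.4 = 69.5 μmol·min⁻¹.

69.5 μmol·min⁻¹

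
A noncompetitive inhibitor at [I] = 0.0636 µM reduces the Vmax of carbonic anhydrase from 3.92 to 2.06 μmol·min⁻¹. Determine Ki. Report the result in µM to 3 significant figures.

0.0704 µM

Noncompetitive: Vmax,app = Vmax/α with α = 1 + [I]/Ki.
α = Vmax/Vmax,app = 3.92/2.06 = 1.903.
Ki = [I]/(α − 1) = 0.0636/0.9029 = 0.0704 µM.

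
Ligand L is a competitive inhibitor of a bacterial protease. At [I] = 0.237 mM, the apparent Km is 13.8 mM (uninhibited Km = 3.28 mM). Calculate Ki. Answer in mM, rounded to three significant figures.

Competitive: Km,app = α·Km with α = 1 + [I]/Ki.
α = Km,app/Km = 13.8/3.28 = 4.207.
Since α = 1 + [I]/Ki, [I]/Ki = 4.207 − 1 = 3.207 and Ki = 0.237/3.207 = 0.0739 mM.

0.0739 mM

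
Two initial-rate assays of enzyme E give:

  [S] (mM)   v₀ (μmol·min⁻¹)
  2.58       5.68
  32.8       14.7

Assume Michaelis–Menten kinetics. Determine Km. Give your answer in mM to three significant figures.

5.14 mM

In reciprocal form, 1/v = (Km/Vmax)·(1/[S]) + 1/Vmax. The two points give (1/[S], 1/v) = (0.3876, 0.1761) and (0.03049, 0.06803).
Slope = (0.1761 − 0.06803)/(0.3876 − 0.03049) = 0.3025; intercept = 0.1761 − 0.3025×0.3876 = 0.05880.
Vmax = 1/intercept = 17.0 μmol·min⁻¹; Km = slope × Vmax = 0.3025 × 17.0 = 5.14 mM.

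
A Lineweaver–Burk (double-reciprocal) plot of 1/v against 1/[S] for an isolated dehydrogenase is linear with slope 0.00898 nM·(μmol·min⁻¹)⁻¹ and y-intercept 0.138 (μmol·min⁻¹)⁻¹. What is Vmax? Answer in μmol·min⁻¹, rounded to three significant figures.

The y-intercept of a Lineweaver–Burk plot equals 1/Vmax, so Vmax = 1/0.138 = 7.25 μmol·min⁻¹.

7.25 μmol·min⁻¹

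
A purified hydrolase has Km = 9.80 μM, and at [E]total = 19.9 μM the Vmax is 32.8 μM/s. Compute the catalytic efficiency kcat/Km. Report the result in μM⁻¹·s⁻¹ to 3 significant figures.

kcat = Vmax/[E]total = 32.8/19.9 = 1.65 s⁻¹.
kcat/Km = 1.65/9.80 = 0.168 μM⁻¹·s⁻¹.

0.168 μM⁻¹·s⁻¹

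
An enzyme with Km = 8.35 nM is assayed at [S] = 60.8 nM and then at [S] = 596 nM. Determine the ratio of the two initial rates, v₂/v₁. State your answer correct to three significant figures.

1.12

The fractional saturations are [S]/(Km+[S]) = 60.8/69.15 = 0.8792 and 596/604.4 = 0.9862.
v₂/v₁ is just their ratio: 0.9862/0.8792 = 1.12.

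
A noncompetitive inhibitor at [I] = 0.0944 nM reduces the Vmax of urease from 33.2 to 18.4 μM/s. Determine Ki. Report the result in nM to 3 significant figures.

Noncompetitive: Vmax,app = Vmax/α with α = 1 + [I]/Ki.
α = Vmax/Vmax,app = 33.2/18.4 = 1.804.
Ki = [I]/(α − 1) = 0.0944/0.8043 = 0.117 nM.

0.117 nM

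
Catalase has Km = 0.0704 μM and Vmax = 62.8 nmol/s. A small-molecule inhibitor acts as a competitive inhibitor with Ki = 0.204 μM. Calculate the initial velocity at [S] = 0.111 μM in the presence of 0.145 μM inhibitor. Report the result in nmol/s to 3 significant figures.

With α = 1 + [I]/Ki = 1 + 0.145/0.204 = 1.711, the competitive rate law is v = Vmax[S] / (αKm + [S]).
v = 62.8×0.111 / (1.711×0.0704 + 0.111) = 6.971/0.2314 = 30.1 nmol/s.

30.1 nmol/s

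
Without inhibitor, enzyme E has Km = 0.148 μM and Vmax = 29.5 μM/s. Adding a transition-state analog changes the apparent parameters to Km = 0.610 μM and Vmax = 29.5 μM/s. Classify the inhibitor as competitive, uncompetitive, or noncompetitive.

Km increases (0.148 → 0.610 μM) while Vmax is unchanged — the hallmark of competitive inhibition.

competitive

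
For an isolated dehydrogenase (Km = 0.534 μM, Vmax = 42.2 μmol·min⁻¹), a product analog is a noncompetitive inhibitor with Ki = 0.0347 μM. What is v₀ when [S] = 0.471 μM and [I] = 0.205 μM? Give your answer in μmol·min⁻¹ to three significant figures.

2.86 μmol·min⁻¹

α = 1 + [I]/Ki = 1 + 0.205/0.0347 = 6.908.
For a noncompetitive inhibitor, Vmax is reduced to Vmax/α while Km is unchanged: Km,app = 0.534 μM, Vmax,app = 6.11 μmol·min⁻¹.
v = Vmax,app·[S]/(Km,app + [S]) = 6.11 × 0.471/(0.534 + 0.471) = 2.86 μmol·min⁻¹.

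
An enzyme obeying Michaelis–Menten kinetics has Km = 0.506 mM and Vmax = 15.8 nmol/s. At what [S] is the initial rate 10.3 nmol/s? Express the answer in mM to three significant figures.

The required fractional saturation is v/Vmax = 10.3/15.8 = 0.6519.
Then [S]/(Km+[S]) = 0.6519 ⇒ [S] = 0.506 × 0.6519/(1 − 0.6519) = 0.948 mM.

0.948 mM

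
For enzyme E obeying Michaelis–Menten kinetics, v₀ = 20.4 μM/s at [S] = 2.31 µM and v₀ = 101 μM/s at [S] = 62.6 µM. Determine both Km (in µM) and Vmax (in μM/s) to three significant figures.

From v = Vmax[S]/(Km+[S]), each point gives Vmax = v(Km+[S])/[S].
Equating: 20.4(Km+2.31)/2.31 = 101(Km+62.6)/62.6.
8.831·Km + 20.4 = 1.613·Km + 101, so (8.831 − 1.613)·Km = 101 − 20.4.
Km = 80.60/7.218 = 11.2 µM; then Vmax = 20.4(11.2+2.31)/2.31 = 119 μM/s.

Km = 11.2 µM; Vmax = 119 μM/s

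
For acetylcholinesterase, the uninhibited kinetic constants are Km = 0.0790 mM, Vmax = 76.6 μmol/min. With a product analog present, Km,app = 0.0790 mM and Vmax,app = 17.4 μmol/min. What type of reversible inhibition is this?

noncompetitive

Vmax decreases (76.6 → 17.4 μmol/min) while Km is unchanged — pure noncompetitive inhibition.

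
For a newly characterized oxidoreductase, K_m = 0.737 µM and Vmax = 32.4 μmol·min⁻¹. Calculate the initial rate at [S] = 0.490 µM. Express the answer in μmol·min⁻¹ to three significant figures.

12.9 μmol·min⁻¹

v = Vmax·[S]/(Km + [S]) = 32.4 × 0.490 / (0.737 + 0.490)
  = 15.88 / 1.227 = 12.9 μmol·min⁻¹.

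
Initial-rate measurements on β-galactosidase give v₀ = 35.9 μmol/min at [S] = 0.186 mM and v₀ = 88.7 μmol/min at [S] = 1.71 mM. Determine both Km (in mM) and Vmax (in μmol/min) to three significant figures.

In reciprocal form, 1/v = (Km/Vmax)·(1/[S]) + 1/Vmax. The two points give (1/[S], 1/v) = (5.376, 0.02786) and (0.5848, 0.01127).
Slope = (0.02786 − 0.01127)/(5.376 − 0.5848) = 0.003461; intercept = 0.02786 − 0.003461×5.376 = 0.009250.
Vmax = 1/intercept = 108 μmol/min; Km = slope × Vmax = 0.003461 × 108 = 0.374 mM.

Km = 0.374 mM; Vmax = 108 μmol/min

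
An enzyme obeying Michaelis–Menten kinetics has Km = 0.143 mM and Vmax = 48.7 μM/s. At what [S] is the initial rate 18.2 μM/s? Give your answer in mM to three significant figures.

Rearranging v = Vmax[S]/(Km+[S]) gives [S] = Km·v/(Vmax − v).
[S] = 0.143 × 18.2 / (48.7 − 18.2) = 2.603/30.50 = 0.0853 mM.

0.0853 mM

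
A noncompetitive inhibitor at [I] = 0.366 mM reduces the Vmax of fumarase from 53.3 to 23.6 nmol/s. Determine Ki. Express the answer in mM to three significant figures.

Noncompetitive: Vmax,app = Vmax/α with α = 1 + [I]/Ki.
α = Vmax/Vmax,app = 53.3/23.6 = 2.258.
Since α = 1 + [I]/Ki, [I]/Ki = 2.258 − 1 = 1.258 and Ki = 0.366/1.258 = 0.291 mM.

0.291 mM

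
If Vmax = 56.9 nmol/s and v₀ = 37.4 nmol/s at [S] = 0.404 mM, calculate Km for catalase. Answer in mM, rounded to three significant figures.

From v = Vmax[S]/(Km+[S]), Km = [S](Vmax − v)/v.
Km = 0.404 × (56.9 − 37.4) / 37.4 = 7.878/37.4 = 0.211 mM.

0.211 mM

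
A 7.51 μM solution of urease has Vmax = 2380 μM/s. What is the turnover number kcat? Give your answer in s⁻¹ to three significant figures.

317 s⁻¹

kcat = Vmax/[E]total = 2380 μM/s / 7.51 μM = 317 s⁻¹.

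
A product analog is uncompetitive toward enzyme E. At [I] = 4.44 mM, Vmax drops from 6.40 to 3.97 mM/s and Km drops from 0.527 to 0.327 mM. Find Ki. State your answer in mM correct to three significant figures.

7.25 mM

Uncompetitive: Vmax,app = Vmax/α (and Km,app = Km/α) with α = 1 + [I]/Ki.
α = Vmax/Vmax,app = 6.40/3.97 = 1.612.
Since α = 1 + [I]/Ki, [I]/Ki = 1.612 − 1 = 0.6121 and Ki = 4.44/0.6121 = 7.25 mM.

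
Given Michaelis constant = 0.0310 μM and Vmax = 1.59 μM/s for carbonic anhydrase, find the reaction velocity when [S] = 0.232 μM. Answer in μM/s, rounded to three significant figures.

1.40 μM/s

v = Vmax·[S]/(Km + [S]) = 1.59 × 0.232 / (0.0310 + 0.232)
  = 0.3689 / 0.2630 = 1.40 μM/s.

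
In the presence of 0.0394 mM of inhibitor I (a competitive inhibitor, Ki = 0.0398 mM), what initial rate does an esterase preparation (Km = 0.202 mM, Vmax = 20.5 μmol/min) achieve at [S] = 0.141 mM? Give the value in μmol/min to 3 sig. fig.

5.32 μmol/min

With α = 1 + [I]/Ki = 1 + 0.0394/0.0398 = 1.990, the competitive rate law is v = Vmax[S] / (αKm + [S]).
v = 20.5×0.141 / (1.990×0.202 + 0.141) = 2.890/0.5430 = 5.32 μmol/min.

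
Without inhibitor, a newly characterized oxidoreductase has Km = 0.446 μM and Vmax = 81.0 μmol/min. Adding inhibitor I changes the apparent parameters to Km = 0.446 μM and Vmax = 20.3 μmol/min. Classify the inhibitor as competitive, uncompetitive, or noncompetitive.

Vmax decreases (81.0 → 20.3 μmol/min) while Km is unchanged — pure noncompetitive inhibition.

noncompetitive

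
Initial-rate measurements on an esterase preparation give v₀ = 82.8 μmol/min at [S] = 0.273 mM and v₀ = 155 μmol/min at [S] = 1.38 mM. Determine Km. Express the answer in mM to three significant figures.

In reciprocal form, 1/v = (Km/Vmax)·(1/[S]) + 1/Vmax. The two points give (1/[S], 1/v) = (3.663, 0.01208) and (0.7246, 0.006452).
Slope = (0.01208 − 0.006452)/(3.663 − 0.7246) = 0.001915; intercept = 0.01208 − 0.001915×3.663 = 0.005064.
Vmax = 1/intercept = 197 μmol/min; Km = slope × Vmax = 0.001915 × 197 = 0.378 mM.

0.378 mM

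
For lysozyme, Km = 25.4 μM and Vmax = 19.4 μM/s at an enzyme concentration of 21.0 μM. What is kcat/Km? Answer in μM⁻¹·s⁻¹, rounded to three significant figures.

kcat = Vmax/[E]total = 19.4/21.0 = 0.924 s⁻¹.
kcat/Km = 0.924/25.4 = 0.0364 μM⁻¹·s⁻¹.

0.0364 μM⁻¹·s⁻¹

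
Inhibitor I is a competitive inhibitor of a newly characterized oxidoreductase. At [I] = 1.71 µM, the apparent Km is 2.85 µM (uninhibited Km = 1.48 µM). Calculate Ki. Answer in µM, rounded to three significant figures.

Competitive: Km,app = α·Km with α = 1 + [I]/Ki.
α = Km,app/Km = 2.85/1.48 = 1.926.
Since α = 1 + [I]/Ki, [I]/Ki = 1.926 − 1 = 0.9257 and Ki = 1.71/0.9257 = 1.85 µM.

1.85 µM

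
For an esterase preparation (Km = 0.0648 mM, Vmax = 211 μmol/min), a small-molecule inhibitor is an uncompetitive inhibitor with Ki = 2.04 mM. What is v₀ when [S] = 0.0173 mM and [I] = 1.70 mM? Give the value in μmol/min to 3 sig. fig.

α = 1 + [I]/Ki = 1 + 1.70/2.04 = 1.833.
For an uncompetitive inhibitor, both parameters are divided by α, giving Vmax/α and Km/α: Km,app = 0.0353 mM, Vmax,app = 115 μmol/min.
v = Vmax,app·[S]/(Km,app + [S]) = 115 × 0.0173/(0.0353 + 0.0173) = 37.8 μmol/min.

37.8 μmol/min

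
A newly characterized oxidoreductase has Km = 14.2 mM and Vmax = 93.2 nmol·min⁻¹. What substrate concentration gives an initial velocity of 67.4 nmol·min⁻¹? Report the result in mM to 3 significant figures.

37.1 mM

The required fractional saturation is v/Vmax = 67.4/93.2 = 0.7232.
Then [S]/(Km+[S]) = 0.7232 ⇒ [S] = 14.2 × 0.7232/(1 − 0.7232) = 37.1 mM.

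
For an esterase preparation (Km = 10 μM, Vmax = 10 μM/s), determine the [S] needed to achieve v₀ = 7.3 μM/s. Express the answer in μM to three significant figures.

27.0 μM

The required fractional saturation is v/Vmax = 7.3/10 = 0.7300.
Then [S]/(Km+[S]) = 0.7300 ⇒ [S] = 10 × 0.7300/(1 − 0.7300) = 27.0 μM.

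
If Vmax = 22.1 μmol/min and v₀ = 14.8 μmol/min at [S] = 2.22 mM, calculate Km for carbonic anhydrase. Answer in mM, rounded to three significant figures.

1.10 mM

v/Vmax = 14.8/22.1 = 0.6697 = [S]/(Km+[S]).
So Km + [S] = [S]/0.6697 = 3.315 mM, giving Km = 3.315 − 2.22 = 1.10 mM.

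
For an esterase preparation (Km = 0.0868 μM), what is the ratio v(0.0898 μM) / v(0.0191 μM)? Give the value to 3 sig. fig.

The fractional saturations are [S]/(Km+[S]) = 0.0191/0.1059 = 0.1804 and 0.0898/0.1766 = 0.5085.
v₂/v₁ is just their ratio: 0.5085/0.1804 = 2.82.

2.82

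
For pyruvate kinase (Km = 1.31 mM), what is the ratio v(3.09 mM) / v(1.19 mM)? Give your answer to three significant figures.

Since Vmax cancels, v₂/v₁ = [S]₂(Km+[S]₁) / [S]₁(Km+[S]₂).
= 3.09×(1.31+1.19) / (1.19×(1.31+3.09)) = 7.725/5.236 = 1.48.

1.48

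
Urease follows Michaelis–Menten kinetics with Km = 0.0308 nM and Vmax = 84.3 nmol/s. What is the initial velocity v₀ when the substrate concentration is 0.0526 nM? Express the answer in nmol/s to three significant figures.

[S]/(Km+[S]) = 0.0526/0.08340 = 0.6307, the fractional saturation.
v = 0.6307 × Vmax = 0.6307 × 84.3 = 53.2 nmol/s.

53.2 nmol/s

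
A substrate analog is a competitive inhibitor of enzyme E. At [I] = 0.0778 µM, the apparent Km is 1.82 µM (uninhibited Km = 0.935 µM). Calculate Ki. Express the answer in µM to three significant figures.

Competitive: Km,app = α·Km with α = 1 + [I]/Ki.
α = Km,app/Km = 1.82/0.935 = 1.947.
Ki = [I]/(α − 1) = 0.0778/0.9465 = 0.0822 µM.

0.0822 µM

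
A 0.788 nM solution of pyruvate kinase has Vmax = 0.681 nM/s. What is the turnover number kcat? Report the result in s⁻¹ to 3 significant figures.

0.864 s⁻¹

kcat = Vmax/[E]total = 0.681 nM/s / 0.788 nM = 0.864 s⁻¹.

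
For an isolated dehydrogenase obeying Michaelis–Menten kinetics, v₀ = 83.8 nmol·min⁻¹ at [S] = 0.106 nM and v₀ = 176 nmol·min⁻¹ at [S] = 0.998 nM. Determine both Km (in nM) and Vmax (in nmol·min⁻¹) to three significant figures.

From v = Vmax[S]/(Km+[S]), each point gives Vmax = v(Km+[S])/[S].
Equating: 83.8(Km+0.106)/0.106 = 176(Km+0.998)/0.998.
790.6·Km + 83.8 = 176.4·Km + 176, so (790.6 − 176.4)·Km = 176 − 83.8.
Km = 92.20/614.2 = 0.150 nM; then Vmax = 83.8(0.150+0.106)/0.106 = 202 nmol·min⁻¹.

Km = 0.150 nM; Vmax = 202 nmol·min⁻¹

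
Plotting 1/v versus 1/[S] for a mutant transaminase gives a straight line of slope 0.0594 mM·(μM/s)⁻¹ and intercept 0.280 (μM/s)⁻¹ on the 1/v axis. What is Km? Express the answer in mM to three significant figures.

0.212 mM

y-intercept = 1/Vmax ⇒ Vmax = 3.57 μM/s; slope = Km/Vmax ⇒ Km = slope × Vmax.
Km = 0.0594 × 3.57 = 0.212 mM.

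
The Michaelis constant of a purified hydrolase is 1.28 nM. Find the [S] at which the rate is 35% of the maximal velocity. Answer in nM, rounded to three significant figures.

0.689 nM

v/Vmax = [S]/(Km+[S]) = 0.35, so [S] = Km·0.35/(1 − 0.35) = 1.28 × 0.5385.
[S] = 0.689 nM.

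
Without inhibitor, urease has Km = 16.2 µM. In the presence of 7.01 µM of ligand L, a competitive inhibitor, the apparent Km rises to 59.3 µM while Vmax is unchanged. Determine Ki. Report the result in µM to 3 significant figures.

2.63 µM

Competitive: Km,app = α·Km with α = 1 + [I]/Ki.
α = Km,app/Km = 59.3/16.2 = 3.660.
Ki = [I]/(α − 1) = 7.01/2.660 = 2.63 µM.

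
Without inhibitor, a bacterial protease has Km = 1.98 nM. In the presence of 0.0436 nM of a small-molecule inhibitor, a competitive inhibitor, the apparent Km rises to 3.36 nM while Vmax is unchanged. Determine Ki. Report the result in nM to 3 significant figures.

0.0626 nM

Competitive: Km,app = α·Km with α = 1 + [I]/Ki.
α = Km,app/Km = 3.36/1.98 = 1.697.
Ki = [I]/(α − 1) = 0.0436/0.6970 = 0.0626 nM.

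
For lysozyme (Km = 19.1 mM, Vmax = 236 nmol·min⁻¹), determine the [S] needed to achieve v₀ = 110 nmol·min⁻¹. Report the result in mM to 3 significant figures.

Rearranging v = Vmax[S]/(Km+[S]) gives [S] = Km·v/(Vmax − v).
[S] = 19.1 × 110 / (236 − 110) = 2101/126.0 = 16.7 mM.

16.7 mM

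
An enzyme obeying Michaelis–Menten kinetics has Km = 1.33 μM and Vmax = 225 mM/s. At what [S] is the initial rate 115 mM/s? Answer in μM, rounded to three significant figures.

Rearranging v = Vmax[S]/(Km+[S]) gives [S] = Km·v/(Vmax − v).
[S] = 1.33 × 115 / (225 − 115) = 153.0/110.0 = 1.39 μM.

1.39 μM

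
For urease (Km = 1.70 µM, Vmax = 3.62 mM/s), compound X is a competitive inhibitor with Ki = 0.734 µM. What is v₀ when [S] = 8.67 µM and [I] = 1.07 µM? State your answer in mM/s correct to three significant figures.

α = 1 + [I]/Ki = 1 + 1.07/0.734 = 2.458.
For a competitive inhibitor, Vmax is unchanged and the apparent Km becomes α·Km: Km,app = 4.18 µM, Vmax,app = 3.62 mM/s.
v = Vmax,app·[S]/(Km,app + [S]) = 3.62 × 8.67/(4.18 + 8.67) = 2.44 mM/s.

2.44 mM/s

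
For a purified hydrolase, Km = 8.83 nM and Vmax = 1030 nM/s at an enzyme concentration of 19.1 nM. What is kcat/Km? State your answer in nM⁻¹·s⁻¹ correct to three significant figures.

6.11 nM⁻¹·s⁻¹

kcat = Vmax/[E]total = 1030/19.1 = 53.9 s⁻¹.
kcat/Km = 53.9/8.83 = 6.11 nM⁻¹·s⁻¹.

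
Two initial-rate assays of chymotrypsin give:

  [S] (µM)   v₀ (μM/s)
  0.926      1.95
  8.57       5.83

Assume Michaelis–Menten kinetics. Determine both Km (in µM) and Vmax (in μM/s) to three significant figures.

Km = 2.72 µM; Vmax = 7.68 μM/s

From v = Vmax[S]/(Km+[S]), each point gives Vmax = v(Km+[S])/[S].
Equating: 1.95(Km+0.926)/0.926 = 5.83(Km+8.57)/8.57.
2.106·Km + 1.95 = 0.6803·Km + 5.83, so (2.106 − 0.6803)·Km = 5.83 − 1.95.
Km = 3.880/1.426 = 2.72 µM; then Vmax = 1.95(2.72+0.926)/0.926 = 7.68 μM/s.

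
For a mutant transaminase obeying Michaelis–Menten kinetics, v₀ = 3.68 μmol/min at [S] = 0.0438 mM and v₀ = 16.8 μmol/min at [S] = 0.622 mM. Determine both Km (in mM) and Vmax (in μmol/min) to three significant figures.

In reciprocal form, 1/v = (Km/Vmax)·(1/[S]) + 1/Vmax. The two points give (1/[S], 1/v) = (22.83, 0.2717) and (1.608, 0.05952).
Slope = (0.2717 − 0.05952)/(22.83 − 1.608) = 0.009999; intercept = 0.2717 − 0.009999×22.83 = 0.04345.
Vmax = 1/intercept = 23.0 μmol/min; Km = slope × Vmax = 0.009999 × 23.0 = 0.230 mM.

Km = 0.230 mM; Vmax = 23.0 μmol/min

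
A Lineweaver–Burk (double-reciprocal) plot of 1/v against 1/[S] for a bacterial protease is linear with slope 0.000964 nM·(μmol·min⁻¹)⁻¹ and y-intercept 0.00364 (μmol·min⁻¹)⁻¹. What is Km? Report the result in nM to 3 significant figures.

0.265 nM

y-intercept = 1/Vmax ⇒ Vmax = 275 μmol·min⁻¹; slope = Km/Vmax ⇒ Km = slope × Vmax.
Km = 0.000964 × 275 = 0.265 nM.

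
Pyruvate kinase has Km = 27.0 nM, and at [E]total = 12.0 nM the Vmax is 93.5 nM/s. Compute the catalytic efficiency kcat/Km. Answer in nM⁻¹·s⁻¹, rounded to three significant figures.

kcat = Vmax/[E]total = 93.5/12.0 = 7.79 s⁻¹.
kcat/Km = 7.79/27.0 = 0.289 nM⁻¹·s⁻¹.

0.289 nM⁻¹·s⁻¹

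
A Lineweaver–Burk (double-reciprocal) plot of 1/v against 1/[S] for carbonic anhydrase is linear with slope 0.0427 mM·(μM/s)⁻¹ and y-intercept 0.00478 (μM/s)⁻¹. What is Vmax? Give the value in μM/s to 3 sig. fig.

The y-intercept of a Lineweaver–Burk plot equals 1/Vmax, so Vmax = 1/0.00478 = 209 μM/s.

209 μM/s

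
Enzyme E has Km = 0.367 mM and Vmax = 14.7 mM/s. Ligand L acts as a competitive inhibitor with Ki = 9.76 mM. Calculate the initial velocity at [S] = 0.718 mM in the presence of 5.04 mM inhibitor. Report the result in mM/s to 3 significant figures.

With α = 1 + [I]/Ki = 1 + 5.04/9.76 = 1.516, the competitive rate law is v = Vmax[S] / (αKm + [S]).
v = 14.7×0.718 / (1.516×0.367 + 0.718) = 10.55/1.275 = 8.28 mM/s.

8.28 mM/s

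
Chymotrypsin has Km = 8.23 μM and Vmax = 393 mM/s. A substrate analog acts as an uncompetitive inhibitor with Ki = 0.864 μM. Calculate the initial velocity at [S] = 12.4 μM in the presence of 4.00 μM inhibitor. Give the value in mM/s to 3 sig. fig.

α = 1 + [I]/Ki = 1 + 4.00/0.864 = 5.630.
For an uncompetitive inhibitor, both parameters are divided by α, giving Vmax/α and Km/α: Km,app = 1.46 μM, Vmax,app = 69.8 mM/s.
v = Vmax,app·[S]/(Km,app + [S]) = 69.8 × 12.4/(1.46 + 12.4) = 62.4 mM/s.

62.4 mM/s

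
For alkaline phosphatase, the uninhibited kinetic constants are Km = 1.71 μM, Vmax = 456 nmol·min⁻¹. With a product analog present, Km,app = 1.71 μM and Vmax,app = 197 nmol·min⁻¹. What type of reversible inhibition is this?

Vmax decreases (456 → 197 nmol·min⁻¹) while Km is unchanged — pure noncompetitive inhibition.

noncompetitive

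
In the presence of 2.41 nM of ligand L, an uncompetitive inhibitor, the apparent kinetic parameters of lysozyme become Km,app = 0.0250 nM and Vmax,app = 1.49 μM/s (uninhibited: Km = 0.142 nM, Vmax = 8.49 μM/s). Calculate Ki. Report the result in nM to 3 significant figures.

Uncompetitive: Vmax,app = Vmax/α (and Km,app = Km/α) with α = 1 + [I]/Ki.
α = Vmax/Vmax,app = 8.49/1.49 = 5.698.
Ki = [I]/(α − 1) = 2.41/4.698 = 0.513 nM.

0.513 nM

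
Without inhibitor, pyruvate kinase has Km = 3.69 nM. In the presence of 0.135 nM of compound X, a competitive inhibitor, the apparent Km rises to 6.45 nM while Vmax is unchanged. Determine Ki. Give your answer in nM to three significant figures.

0.180 nM

Competitive: Km,app = α·Km with α = 1 + [I]/Ki.
α = Km,app/Km = 6.45/3.69 = 1.748.
Ki = [I]/(α − 1) = 0.135/0.7480 = 0.180 nM.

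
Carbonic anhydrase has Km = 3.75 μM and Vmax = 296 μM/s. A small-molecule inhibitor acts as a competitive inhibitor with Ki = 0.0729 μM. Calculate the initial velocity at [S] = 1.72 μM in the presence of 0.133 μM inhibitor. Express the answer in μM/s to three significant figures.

α = 1 + [I]/Ki = 1 + 0.133/0.0729 = 2.824.
For a competitive inhibitor, Vmax is unchanged and the apparent Km becomes α·Km: Km,app = 10.6 μM, Vmax,app = 296 μM/s.
v = Vmax,app·[S]/(Km,app + [S]) = 296 × 1.72/(10.6 + 1.72) = 41.4 μM/s.

41.4 μM/s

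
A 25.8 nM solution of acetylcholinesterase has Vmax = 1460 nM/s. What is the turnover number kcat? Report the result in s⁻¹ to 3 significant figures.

kcat = Vmax/[E]total = 1460 nM/s / 25.8 nM = 56.6 s⁻¹.

56.6 s⁻¹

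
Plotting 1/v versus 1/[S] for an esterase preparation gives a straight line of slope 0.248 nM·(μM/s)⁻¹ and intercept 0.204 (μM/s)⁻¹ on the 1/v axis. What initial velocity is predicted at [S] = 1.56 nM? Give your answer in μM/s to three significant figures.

The y-intercept is 1/Vmax, so Vmax = 1/0.204 = 4.90 μM/s.
The slope is Km/Vmax, so Km = 0.248 × 4.90 = 1.22 nM.
Then v = 4.90 × 1.56/(1.22 + 1.56) = 2.76 μM/s.

2.76 μM/s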